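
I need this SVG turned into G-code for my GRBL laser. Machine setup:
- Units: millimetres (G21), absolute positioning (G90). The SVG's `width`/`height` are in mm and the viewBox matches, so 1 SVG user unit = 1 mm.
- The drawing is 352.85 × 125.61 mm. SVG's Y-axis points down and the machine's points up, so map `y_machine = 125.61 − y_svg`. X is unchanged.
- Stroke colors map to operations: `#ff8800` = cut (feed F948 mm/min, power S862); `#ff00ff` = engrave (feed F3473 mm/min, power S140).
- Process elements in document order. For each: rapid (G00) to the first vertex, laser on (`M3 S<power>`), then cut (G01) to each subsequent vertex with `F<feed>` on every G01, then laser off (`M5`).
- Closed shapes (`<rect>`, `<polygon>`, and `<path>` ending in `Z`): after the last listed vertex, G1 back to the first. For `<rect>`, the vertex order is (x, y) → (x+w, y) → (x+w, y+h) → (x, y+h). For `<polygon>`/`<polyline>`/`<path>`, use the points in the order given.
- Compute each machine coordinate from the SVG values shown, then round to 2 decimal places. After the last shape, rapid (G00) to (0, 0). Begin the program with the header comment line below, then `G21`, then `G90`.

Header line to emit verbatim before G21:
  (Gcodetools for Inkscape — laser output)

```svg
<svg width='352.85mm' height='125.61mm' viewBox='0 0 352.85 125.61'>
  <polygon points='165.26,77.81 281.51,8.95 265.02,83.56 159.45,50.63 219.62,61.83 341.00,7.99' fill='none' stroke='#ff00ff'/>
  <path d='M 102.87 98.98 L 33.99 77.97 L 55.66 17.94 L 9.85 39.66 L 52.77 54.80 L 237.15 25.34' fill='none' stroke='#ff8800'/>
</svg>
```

(Gcodetools for Inkscape — laser output)
G21
G90
G00 X165.26 Y47.80
M3 S140
G01 X281.51 Y116.66 F3473
G01 X265.02 Y42.05 F3473
G01 X159.45 Y74.98 F3473
G01 X219.62 Y63.78 F3473
G01 X341.00 Y117.62 F3473
G01 X165.26 Y47.80 F3473
M5
G00 X102.87 Y26.63
M3 S862
G01 X33.99 Y47.64 F948
G01 X55.66 Y107.67 F948
G01 X9.85 Y85.95 F948
G01 X52.77 Y70.81 F948
G01 X237.15 Y100.27 F948
M5
G00 X0.00 Y0.00

viewBox `0 0 352.85 125.61` with mm width/height → 1 unit = 1 mm. Flip: y_m = 125.61 − y_svg.

**Shape 1** — `<polygon>` closed polygon, stroke `#ff00ff` → engrave (S140, F3473). Machine vertices: (165.26,47.80) → (281.51,116.66) → (265.02,42.05) → (159.45,74.98) → (219.62,63.78) → (341.00,117.62) → (165.26,47.80). Closed: final G1 returns to the first vertex.

**Shape 2** — `<path>` open polyline, stroke `#ff8800` → cut (S862, F948). Machine vertices: (102.87,26.63) → (33.99,47.64) → (55.66,107.67) → (9.85,85.95) → (52.77,70.81) → (237.15,100.27). Open path.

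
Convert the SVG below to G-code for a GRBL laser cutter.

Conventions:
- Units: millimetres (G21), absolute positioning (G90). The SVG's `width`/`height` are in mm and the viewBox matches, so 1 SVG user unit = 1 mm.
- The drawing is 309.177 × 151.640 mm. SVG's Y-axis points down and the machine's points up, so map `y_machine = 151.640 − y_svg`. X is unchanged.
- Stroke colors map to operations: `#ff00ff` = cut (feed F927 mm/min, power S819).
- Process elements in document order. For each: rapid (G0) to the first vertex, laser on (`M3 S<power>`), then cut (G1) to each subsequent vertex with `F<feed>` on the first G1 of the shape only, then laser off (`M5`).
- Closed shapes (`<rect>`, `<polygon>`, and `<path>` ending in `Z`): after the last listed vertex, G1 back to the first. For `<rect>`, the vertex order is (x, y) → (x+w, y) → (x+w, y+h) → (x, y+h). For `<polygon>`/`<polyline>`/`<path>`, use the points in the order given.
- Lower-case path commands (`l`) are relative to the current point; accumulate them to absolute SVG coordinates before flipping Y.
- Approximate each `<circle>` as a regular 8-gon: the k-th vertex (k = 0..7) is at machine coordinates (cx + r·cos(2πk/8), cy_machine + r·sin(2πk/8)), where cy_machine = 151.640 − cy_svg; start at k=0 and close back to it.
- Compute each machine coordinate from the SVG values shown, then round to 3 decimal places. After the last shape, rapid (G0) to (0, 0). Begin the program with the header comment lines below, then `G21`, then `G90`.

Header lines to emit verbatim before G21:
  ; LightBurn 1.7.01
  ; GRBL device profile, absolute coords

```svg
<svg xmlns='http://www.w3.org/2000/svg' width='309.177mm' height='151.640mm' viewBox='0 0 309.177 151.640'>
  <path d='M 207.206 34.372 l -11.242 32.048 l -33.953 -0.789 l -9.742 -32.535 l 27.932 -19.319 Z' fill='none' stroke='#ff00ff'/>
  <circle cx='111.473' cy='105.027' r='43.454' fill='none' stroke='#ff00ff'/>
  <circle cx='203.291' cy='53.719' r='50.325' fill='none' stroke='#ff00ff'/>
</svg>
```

Since the viewBox matches the mm dimensions, user units are millimetres directly. The only transform is the Y-flip y_m = 151.640 − y_svg.

Shape 1 is a regular polygon drawn with `<path>`. Its stroke #ff00ff means cut at S819, F927. After flipping Y the toolpath is (207.206,117.268) → (195.964,85.220) → (162.011,86.009) → (152.269,118.544) → (180.201,137.863) → (207.206,117.268), returning to the start.

Shape 2 is a circle drawn with `<circle>`. Its stroke #ff00ff means cut at S819, F927. After flipping Y the toolpath is (154.927,46.613) → (142.200,77.340) → (111.473,90.067) → (80.746,77.340) → (68.019,46.613) → (80.746,15.886) → (111.473,3.159) → (142.200,15.886) → (154.927,46.613), returning to the start.

Shape 3 is a circle drawn with `<circle>`. Its stroke #ff00ff means cut at S819, F927. After flipping Y the toolpath is (253.616,97.921) → (238.876,133.506) → (203.291,148.246) → (167.706,133.506) → (152.966,97.921) → (167.706,62.336) → (203.291,47.596) → (238.876,62.336) → (253.616,97.921), returning to the start.

; LightBurn 1.7.01
; GRBL device profile, absolute coords
G21
G90
G0 X207.206 Y117.268
M3 S819
G1 X195.964 Y85.220 F927
G1 X162.011 Y86.009
G1 X152.269 Y118.544
G1 X180.201 Y137.863
G1 X207.206 Y117.268
M5
G0 X154.927 Y46.613
M3 S819
G1 X142.200 Y77.340 F927
G1 X111.473 Y90.067
G1 X80.746 Y77.340
G1 X68.019 Y46.613
G1 X80.746 Y15.886
G1 X111.473 Y3.159
G1 X142.200 Y15.886
G1 X154.927 Y46.613
M5
G0 X253.616 Y97.921
M3 S819
G1 X238.876 Y133.506 F927
G1 X203.291 Y148.246
G1 X167.706 Y133.506
G1 X152.966 Y97.921
G1 X167.706 Y62.336
G1 X203.291 Y47.596
G1 X238.876 Y62.336
G1 X253.616 Y97.921
M5
G0 X0.000 Y0.000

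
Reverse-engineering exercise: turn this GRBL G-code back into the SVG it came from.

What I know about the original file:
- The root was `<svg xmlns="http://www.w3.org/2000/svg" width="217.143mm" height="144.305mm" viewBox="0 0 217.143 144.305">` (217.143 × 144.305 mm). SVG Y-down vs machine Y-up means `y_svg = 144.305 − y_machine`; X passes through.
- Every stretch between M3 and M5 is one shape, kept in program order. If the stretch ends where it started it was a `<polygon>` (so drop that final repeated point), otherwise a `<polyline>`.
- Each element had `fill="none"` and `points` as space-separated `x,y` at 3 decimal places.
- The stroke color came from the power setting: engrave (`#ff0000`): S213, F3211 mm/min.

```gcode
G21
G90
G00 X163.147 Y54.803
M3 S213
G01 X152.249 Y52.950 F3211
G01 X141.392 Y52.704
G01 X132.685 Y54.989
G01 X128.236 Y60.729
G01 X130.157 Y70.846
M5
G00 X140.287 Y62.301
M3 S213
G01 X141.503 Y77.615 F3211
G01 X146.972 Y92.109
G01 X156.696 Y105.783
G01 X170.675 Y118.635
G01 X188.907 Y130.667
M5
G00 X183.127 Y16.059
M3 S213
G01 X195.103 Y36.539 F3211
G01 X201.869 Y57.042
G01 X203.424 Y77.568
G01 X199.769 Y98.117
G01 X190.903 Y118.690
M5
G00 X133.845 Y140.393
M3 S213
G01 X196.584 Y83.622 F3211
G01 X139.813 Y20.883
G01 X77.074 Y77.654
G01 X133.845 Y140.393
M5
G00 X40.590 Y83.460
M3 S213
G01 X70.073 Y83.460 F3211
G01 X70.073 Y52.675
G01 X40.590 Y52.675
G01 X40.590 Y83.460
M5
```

<svg xmlns="http://www.w3.org/2000/svg" width="217.143mm" height="144.305mm" viewBox="0 0 217.143 144.305">
  <polyline points="163.147,89.502 152.249,91.355 141.392,91.601 132.685,89.316 128.236,83.576 130.157,73.459" fill="none" stroke="#ff0000"/>
  <polyline points="140.287,82.004 141.503,66.690 146.972,52.196 156.696,38.522 170.675,25.670 188.907,13.638" fill="none" stroke="#ff0000"/>
  <polyline points="183.127,128.246 195.103,107.766 201.869,87.263 203.424,66.737 199.769,46.188 190.903,25.615" fill="none" stroke="#ff0000"/>
  <polygon points="133.845,3.912 196.584,60.683 139.813,123.422 77.074,66.651" fill="none" stroke="#ff0000"/>
  <polygon points="40.590,60.845 70.073,60.845 70.073,91.630 40.590,91.630" fill="none" stroke="#ff0000"/>
</svg>

Each laser-on run becomes one SVG element. Flip Y back into SVG space with y_svg = 144.305 − y_machine. Every run uses S213, so all elements get stroke `#ff0000` (engrave).

Run 1: The run is open, so emit a `<polyline>` with points (Y-flipped): 163.147,89.502 152.249,91.355 141.392,91.601 132.685,89.316 128.236,83.576 130.157,73.459.

Run 2: The run is open, so emit a `<polyline>` with points (Y-flipped): 140.287,82.004 141.503,66.690 146.972,52.196 156.696,38.522 170.675,25.670 188.907,13.638.

Run 3: The run is open, so emit a `<polyline>` with points (Y-flipped): 183.127,128.246 195.103,107.766 201.869,87.263 203.424,66.737 199.769,46.188 190.903,25.615.

Run 4: The run returns to its start, so emit a `<polygon>` with points (Y-flipped): 133.845,3.912 196.584,60.683 139.813,123.422 77.074,66.651.

Run 5: The run returns to its start, so emit a `<polygon>` with points (Y-flipped): 40.590,60.845 70.073,60.845 70.073,91.630 40.590,91.630.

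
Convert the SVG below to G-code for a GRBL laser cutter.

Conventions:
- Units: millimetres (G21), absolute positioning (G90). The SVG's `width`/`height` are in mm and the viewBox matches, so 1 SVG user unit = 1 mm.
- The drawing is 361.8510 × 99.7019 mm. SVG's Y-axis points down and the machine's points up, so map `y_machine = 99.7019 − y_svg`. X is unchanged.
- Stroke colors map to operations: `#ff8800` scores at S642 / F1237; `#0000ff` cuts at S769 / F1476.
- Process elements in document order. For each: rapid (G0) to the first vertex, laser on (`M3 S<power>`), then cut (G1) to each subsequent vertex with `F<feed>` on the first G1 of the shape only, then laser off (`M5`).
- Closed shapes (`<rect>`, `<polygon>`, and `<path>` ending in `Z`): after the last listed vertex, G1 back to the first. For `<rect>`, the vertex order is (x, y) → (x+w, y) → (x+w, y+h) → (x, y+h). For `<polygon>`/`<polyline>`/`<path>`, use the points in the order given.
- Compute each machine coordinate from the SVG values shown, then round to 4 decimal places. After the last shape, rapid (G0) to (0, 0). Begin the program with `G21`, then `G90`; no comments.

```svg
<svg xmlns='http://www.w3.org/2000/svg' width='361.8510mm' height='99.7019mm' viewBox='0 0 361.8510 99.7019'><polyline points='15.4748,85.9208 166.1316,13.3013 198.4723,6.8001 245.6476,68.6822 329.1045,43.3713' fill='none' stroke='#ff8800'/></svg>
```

G21
G90
G0 X15.4748 Y13.7811
M3 S642
G1 X166.1316 Y86.4006 F1237
G1 X198.4723 Y92.9018
G1 X245.6476 Y31.0197
G1 X329.1045 Y56.3306
M5
G0 X0.0000 Y0.0000

Since the viewBox matches the mm dimensions, user units are millimetres directly. The only transform is the Y-flip y_m = 99.7019 − y_svg.

Shape 1 is a open polyline drawn with `<polyline>`. Its stroke #ff8800 means score at S642, F1237. After flipping Y the toolpath is (15.4748,13.7811) → (166.1316,86.4006) → (198.4723,92.9018) → (245.6476,31.0197) → (329.1045,56.3306).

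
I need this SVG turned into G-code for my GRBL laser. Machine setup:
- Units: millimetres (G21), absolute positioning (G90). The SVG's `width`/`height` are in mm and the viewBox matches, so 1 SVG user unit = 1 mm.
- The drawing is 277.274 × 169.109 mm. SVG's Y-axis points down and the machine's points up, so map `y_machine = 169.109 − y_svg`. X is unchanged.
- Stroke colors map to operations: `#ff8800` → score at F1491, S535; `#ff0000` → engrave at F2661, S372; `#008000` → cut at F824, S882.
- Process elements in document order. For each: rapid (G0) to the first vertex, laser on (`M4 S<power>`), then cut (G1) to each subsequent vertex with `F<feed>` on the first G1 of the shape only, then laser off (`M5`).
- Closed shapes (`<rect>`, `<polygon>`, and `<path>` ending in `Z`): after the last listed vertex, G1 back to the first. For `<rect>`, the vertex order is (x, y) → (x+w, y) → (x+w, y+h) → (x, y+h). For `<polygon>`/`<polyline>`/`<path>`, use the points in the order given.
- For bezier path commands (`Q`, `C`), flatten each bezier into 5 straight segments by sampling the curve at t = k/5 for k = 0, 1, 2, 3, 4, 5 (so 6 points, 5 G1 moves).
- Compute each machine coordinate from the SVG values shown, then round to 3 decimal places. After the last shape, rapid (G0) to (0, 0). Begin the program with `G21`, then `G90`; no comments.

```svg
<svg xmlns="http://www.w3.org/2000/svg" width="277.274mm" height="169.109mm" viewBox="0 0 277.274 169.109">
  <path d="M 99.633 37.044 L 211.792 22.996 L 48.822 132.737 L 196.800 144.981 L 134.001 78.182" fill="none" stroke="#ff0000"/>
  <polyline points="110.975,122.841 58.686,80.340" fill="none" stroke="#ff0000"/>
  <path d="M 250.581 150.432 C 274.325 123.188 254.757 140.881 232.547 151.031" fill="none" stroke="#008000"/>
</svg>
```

G21
G90
G0 X99.633 Y132.065
M4 S372
G1 X211.792 Y146.113 F2661
G1 X48.822 Y36.372
G1 X196.800 Y24.128
G1 X134.001 Y90.927
M5
G0 X110.975 Y46.268
M4 S372
G1 X58.686 Y88.769 F2661
M5
G0 X250.581 Y18.677
M4 S882
G1 X259.955 Y30.051 F824
G1 X260.887 Y33.159
G1 X255.328 Y30.520
G1 X245.231 Y24.653
G1 X232.547 Y18.078
M5
G0 X0.000 Y0.000

viewBox `0 0 277.274 169.109` with mm width/height → 1 unit = 1 mm. Flip: y_m = 169.109 − y_svg.

**Shape 1** — `<path>` open polyline, stroke `#ff0000` → engrave (S372, F2661). Machine vertices: (99.633,132.065) → (211.792,146.113) → (48.822,36.372) → (196.800,24.128) → (134.001,90.927). Open path.

**Shape 2** — `<polyline>` line segment, stroke `#ff0000` → engrave (S372, F2661). Machine vertices: (110.975,46.268) → (58.686,88.769). Open path.

**Shape 3** — `<path>` cubic bezier, stroke `#008000` → cut (S882, F824). Control points (SVG): P0=(250.581,150.432), P1=(274.325,123.188), P2=(254.757,140.881), P3=(232.547,151.031); sampled at t=k/5. Machine vertices: (250.581,18.677) → (259.955,30.051) → (260.887,33.159) → (255.328,30.520) → (245.231,24.653) → (232.547,18.078). Open path.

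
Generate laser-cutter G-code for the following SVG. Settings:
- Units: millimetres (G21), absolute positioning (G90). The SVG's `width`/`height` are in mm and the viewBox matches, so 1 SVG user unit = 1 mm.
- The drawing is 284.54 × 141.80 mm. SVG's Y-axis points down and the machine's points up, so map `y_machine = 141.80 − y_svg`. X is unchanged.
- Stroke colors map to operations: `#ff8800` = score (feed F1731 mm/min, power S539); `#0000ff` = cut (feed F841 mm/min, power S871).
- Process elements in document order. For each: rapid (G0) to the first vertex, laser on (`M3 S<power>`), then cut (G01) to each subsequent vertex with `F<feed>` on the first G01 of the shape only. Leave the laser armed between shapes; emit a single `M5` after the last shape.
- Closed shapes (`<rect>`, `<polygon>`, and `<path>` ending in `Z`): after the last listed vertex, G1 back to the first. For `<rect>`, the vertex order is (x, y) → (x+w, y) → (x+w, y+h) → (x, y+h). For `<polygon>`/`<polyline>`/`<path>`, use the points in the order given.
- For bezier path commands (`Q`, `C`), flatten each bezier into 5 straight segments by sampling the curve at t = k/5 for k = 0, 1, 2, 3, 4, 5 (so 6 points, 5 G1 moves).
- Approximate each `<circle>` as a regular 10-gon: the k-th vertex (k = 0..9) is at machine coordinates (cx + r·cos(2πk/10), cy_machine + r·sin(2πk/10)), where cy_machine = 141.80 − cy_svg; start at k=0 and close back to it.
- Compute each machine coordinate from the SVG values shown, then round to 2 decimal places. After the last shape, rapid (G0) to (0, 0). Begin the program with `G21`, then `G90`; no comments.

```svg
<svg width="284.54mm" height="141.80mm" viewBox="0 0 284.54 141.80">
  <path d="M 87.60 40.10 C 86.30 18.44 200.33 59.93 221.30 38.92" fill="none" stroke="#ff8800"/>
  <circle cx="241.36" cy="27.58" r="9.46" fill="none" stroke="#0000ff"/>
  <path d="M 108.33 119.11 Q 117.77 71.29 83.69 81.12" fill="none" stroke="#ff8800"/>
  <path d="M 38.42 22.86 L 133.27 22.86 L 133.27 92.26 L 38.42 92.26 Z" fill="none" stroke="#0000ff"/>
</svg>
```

viewBox `0 0 284.54 141.80` with mm width/height → 1 unit = 1 mm. Flip: y_m = 141.80 − y_svg.

**Shape 1** — `<path>` cubic bezier, stroke `#ff8800` → score (S539, F1731). Control points (SVG): P0=(87.60,40.10), P1=(86.30,18.44), P2=(200.33,59.93), P3=(221.30,38.92); sampled at t=k/5. Machine vertices: (87.60,101.70) → (98.99,108.12) → (128.06,105.42) → (164.80,99.63) → (199.22,96.77) → (221.30,102.88). Open path.

**Shape 2** — `<circle>` circle, stroke `#0000ff` → cut (S871, F841). Machine vertices: (250.82,114.22) → (249.01,119.78) → (244.28,123.22) → (238.44,123.22) → (233.71,119.78) → (231.90,114.22) → (233.71,108.66) → (238.44,105.22) → (244.28,105.22) → (249.01,108.66) → (250.82,114.22). Closed: final G1 returns to the first vertex.

**Shape 3** — `<path>` quadratic bezier, stroke `#ff8800` → score (S539, F1731). Control points (SVG): P0=(108.33,119.11), P1=(117.77,71.29), P2=(83.69,81.12); sampled at t=k/5. Machine vertices: (108.33,22.69) → (110.37,39.51) → (108.92,51.72) → (103.99,59.32) → (95.58,62.31) → (83.69,60.68). Open path.

**Shape 4** — `<path>` rectangle, stroke `#0000ff` → cut (S871, F841). Machine vertices: (38.42,118.94) → (133.27,118.94) → (133.27,49.54) → (38.42,49.54) → (38.42,118.94). Closed: final G1 returns to the first vertex.

G21
G90
G0 X87.60 Y101.70
M3 S539
G01 X98.99 Y108.12 F1731
G01 X128.06 Y105.42
G01 X164.80 Y99.63
G01 X199.22 Y96.77
G01 X221.30 Y102.88
G0 X250.82 Y114.22
M3 S871
G01 X249.01 Y119.78 F841
G01 X244.28 Y123.22
G01 X238.44 Y123.22
G01 X233.71 Y119.78
G01 X231.90 Y114.22
G01 X233.71 Y108.66
G01 X238.44 Y105.22
G01 X244.28 Y105.22
G01 X249.01 Y108.66
G01 X250.82 Y114.22
G0 X108.33 Y22.69
M3 S539
G01 X110.37 Y39.51 F1731
G01 X108.92 Y51.72
G01 X103.99 Y59.32
G01 X95.58 Y62.31
G01 X83.69 Y60.68
G0 X38.42 Y118.94
M3 S871
G01 X133.27 Y118.94 F841
G01 X133.27 Y49.54
G01 X38.42 Y49.54
G01 X38.42 Y118.94
M5
G0 X0.00 Y0.00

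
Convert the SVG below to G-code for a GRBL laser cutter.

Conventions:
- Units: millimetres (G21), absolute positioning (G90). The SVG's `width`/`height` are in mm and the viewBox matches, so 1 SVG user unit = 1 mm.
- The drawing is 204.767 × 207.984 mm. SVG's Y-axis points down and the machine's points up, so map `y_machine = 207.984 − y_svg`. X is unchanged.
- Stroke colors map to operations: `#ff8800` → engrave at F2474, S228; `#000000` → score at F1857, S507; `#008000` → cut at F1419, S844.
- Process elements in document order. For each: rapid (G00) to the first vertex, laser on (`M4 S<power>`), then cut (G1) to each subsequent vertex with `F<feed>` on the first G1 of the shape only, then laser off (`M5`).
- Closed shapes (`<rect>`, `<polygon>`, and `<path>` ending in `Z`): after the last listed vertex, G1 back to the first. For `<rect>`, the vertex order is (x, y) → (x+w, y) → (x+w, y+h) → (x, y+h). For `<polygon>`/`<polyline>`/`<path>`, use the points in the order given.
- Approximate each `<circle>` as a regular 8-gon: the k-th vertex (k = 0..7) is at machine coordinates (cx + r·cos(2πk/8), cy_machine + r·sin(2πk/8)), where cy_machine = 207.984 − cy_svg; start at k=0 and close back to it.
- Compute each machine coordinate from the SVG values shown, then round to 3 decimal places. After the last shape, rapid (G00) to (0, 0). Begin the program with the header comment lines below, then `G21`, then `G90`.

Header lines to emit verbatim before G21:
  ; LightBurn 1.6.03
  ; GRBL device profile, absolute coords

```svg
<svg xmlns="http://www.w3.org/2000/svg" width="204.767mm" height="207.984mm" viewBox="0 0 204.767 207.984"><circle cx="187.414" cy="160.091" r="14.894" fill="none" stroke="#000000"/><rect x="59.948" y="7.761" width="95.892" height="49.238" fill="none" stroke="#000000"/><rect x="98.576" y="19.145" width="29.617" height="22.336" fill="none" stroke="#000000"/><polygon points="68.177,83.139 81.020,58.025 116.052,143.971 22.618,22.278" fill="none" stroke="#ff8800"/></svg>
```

Since the viewBox matches the mm dimensions, user units are millimetres directly. The only transform is the Y-flip y_m = 207.984 − y_svg.

Shape 1 is a circle drawn with `<circle>`. Its stroke #000000 means score at S507, F1857. After flipping Y the toolpath is (202.308,47.893) → (197.946,58.425) → (187.414,62.787) → (176.882,58.425) → (172.520,47.893) → (176.882,37.361) → (187.414,32.999) → (197.946,37.361) → (202.308,47.893), returning to the start.

Shape 2 is a rectangle drawn with `<rect>`. Its stroke #000000 means score at S507, F1857. After flipping Y the toolpath is (59.948,200.223) → (155.840,200.223) → (155.840,150.985) → (59.948,150.985) → (59.948,200.223), returning to the start.

Shape 3 is a rectangle drawn with `<rect>`. Its stroke #000000 means score at S507, F1857. After flipping Y the toolpath is (98.576,188.839) → (128.193,188.839) → (128.193,166.503) → (98.576,166.503) → (98.576,188.839), returning to the start.

Shape 4 is a closed polygon drawn with `<polygon>`. Its stroke #ff8800 means engrave at S228, F2474. After flipping Y the toolpath is (68.177,124.845) → (81.020,149.959) → (116.052,64.013) → (22.618,185.706) → (68.177,124.845), returning to the start.

; LightBurn 1.6.03
; GRBL device profile, absolute coords
G21
G90
G00 X202.308 Y47.893
M4 S507
G1 X197.946 Y58.425 F1857
G1 X187.414 Y62.787
G1 X176.882 Y58.425
G1 X172.520 Y47.893
G1 X176.882 Y37.361
G1 X187.414 Y32.999
G1 X197.946 Y37.361
G1 X202.308 Y47.893
M5
G00 X59.948 Y200.223
M4 S507
G1 X155.840 Y200.223 F1857
G1 X155.840 Y150.985
G1 X59.948 Y150.985
G1 X59.948 Y200.223
M5
G00 X98.576 Y188.839
M4 S507
G1 X128.193 Y188.839 F1857
G1 X128.193 Y166.503
G1 X98.576 Y166.503
G1 X98.576 Y188.839
M5
G00 X68.177 Y124.845
M4 S228
G1 X81.020 Y149.959 F2474
G1 X116.052 Y64.013
G1 X22.618 Y185.706
G1 X68.177 Y124.845
M5
G00 X0.000 Y0.000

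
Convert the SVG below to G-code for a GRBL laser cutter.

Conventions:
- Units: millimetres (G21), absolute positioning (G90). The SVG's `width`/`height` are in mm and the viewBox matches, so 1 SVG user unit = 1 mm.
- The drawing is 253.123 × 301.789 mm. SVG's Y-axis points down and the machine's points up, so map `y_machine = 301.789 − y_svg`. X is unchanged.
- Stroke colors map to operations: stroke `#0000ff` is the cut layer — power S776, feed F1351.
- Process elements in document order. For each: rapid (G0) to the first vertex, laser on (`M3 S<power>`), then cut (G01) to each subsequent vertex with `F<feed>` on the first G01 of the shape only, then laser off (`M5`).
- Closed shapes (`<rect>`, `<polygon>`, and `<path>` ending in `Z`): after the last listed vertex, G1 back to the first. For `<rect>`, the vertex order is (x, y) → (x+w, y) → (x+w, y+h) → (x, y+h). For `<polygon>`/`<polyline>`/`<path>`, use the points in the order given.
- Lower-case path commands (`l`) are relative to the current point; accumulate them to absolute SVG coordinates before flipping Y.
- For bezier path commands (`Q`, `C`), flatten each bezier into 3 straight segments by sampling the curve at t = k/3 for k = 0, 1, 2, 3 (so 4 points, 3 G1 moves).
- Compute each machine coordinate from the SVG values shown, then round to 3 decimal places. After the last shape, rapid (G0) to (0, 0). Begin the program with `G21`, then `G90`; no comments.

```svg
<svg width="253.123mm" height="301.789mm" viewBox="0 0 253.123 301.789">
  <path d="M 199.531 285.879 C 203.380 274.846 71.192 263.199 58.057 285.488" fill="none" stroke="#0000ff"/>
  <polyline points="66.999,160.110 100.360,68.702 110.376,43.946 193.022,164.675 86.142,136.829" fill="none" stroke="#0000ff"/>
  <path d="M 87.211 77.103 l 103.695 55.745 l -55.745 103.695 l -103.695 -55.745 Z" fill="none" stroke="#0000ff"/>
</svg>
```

G21
G90
G0 X199.531 Y15.910
M3 S776
G01 X167.482 Y25.868 F1351
G01 X101.429 Y28.558
G01 X58.057 Y16.301
M5
G0 X66.999 Y141.679
M3 S776
G01 X100.360 Y233.087 F1351
G01 X110.376 Y257.843
G01 X193.022 Y137.114
G01 X86.142 Y164.960
M5
G0 X87.211 Y224.686
M3 S776
G01 X190.906 Y168.941 F1351
G01 X135.161 Y65.246
G01 X31.466 Y120.991
G01 X87.211 Y224.686
M5
G0 X0.000 Y0.000

viewBox `0 0 253.123 301.789` with mm width/height → 1 unit = 1 mm. Flip: y_m = 301.789 − y_svg.

**Shape 1** — `<path>` cubic bezier, stroke `#0000ff` → cut (S776, F1351). Control points (SVG): P0=(199.531,285.879), P1=(203.380,274.846), P2=(71.192,263.199), P3=(58.057,285.488); sampled at t=k/3. Machine vertices: (199.531,15.910) → (167.482,25.868) → (101.429,28.558) → (58.057,16.301). Open path.

**Shape 2** — `<polyline>` open polyline, stroke `#0000ff` → cut (S776, F1351). Machine vertices: (66.999,141.679) → (100.360,233.087) → (110.376,257.843) → (193.022,137.114) → (86.142,164.960). Open path.

**Shape 3** — `<path>` regular polygon, stroke `#0000ff` → cut (S776, F1351). Machine vertices: (87.211,224.686) → (190.906,168.941) → (135.161,65.246) → (31.466,120.991) → (87.211,224.686). Closed: final G1 returns to the first vertex.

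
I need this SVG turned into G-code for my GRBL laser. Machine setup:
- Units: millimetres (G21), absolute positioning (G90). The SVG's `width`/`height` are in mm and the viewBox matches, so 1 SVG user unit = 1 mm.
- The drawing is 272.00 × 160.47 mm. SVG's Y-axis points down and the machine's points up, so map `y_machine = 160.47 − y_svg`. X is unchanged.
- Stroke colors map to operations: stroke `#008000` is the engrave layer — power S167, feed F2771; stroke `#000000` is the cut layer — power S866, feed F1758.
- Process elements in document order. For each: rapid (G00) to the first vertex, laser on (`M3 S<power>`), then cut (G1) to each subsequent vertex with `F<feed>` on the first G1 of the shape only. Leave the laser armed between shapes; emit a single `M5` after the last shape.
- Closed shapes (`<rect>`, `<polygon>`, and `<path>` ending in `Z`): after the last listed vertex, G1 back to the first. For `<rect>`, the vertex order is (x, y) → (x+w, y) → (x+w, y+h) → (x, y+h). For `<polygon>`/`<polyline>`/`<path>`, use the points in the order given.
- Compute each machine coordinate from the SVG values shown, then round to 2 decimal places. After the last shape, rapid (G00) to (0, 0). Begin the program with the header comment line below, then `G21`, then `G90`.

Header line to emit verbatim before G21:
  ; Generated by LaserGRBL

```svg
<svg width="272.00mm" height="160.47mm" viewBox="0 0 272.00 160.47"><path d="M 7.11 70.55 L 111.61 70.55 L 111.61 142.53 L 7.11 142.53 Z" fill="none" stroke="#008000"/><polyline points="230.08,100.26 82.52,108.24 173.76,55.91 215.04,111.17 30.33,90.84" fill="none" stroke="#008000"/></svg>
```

; Generated by LaserGRBL
G21
G90
G00 X7.11 Y89.92
M3 S167
G1 X111.61 Y89.92 F2771
G1 X111.61 Y17.94
G1 X7.11 Y17.94
G1 X7.11 Y89.92
G00 X230.08 Y60.21
M3 S167
G1 X82.52 Y52.23 F2771
G1 X173.76 Y104.56
G1 X215.04 Y49.30
G1 X30.33 Y69.63
M5
G00 X0.00 Y0.00

1 u = 1 mm; y_m = 160.47 − y.

[1] `<path>` rectangle, #008000→engrave S167 F2771: (7.11,89.92) → (111.61,89.92) → (111.61,17.94) → (7.11,17.94) → (7.11,89.92) (closed)

[2] `<polyline>` open polyline, #008000→engrave S167 F2771: (230.08,60.21) → (82.52,52.23) → (173.76,104.56) → (215.04,49.30) → (30.33,69.63)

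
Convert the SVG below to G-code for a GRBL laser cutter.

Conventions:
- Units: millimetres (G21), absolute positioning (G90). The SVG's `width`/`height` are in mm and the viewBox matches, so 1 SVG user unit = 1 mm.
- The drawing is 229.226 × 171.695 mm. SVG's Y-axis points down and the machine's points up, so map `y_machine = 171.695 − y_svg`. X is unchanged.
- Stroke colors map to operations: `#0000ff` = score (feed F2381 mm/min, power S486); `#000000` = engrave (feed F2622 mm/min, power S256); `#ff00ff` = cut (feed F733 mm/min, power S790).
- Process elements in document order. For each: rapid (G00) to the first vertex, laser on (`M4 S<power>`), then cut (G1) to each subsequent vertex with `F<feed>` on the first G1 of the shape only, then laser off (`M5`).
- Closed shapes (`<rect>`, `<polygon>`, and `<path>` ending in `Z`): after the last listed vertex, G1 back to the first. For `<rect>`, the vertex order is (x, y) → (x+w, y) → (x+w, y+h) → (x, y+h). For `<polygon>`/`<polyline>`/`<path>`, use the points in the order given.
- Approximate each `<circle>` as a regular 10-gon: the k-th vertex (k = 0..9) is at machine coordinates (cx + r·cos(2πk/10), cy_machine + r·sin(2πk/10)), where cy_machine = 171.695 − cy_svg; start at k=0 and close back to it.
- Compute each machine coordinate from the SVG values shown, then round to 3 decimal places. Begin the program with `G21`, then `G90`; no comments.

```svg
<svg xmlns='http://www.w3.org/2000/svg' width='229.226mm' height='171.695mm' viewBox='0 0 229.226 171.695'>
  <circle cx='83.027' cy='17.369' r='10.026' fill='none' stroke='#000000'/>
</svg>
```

G21
G90
G00 X93.053 Y154.326
M4 S256
G1 X91.138 Y160.219 F2622
G1 X86.125 Y163.861
G1 X79.929 Y163.861
G1 X74.916 Y160.219
G1 X73.001 Y154.326
G1 X74.916 Y148.433
G1 X79.929 Y144.791
G1 X86.125 Y144.791
G1 X91.138 Y148.433
G1 X93.053 Y154.326
M5

Since the viewBox matches the mm dimensions, user units are millimetres directly. The only transform is the Y-flip y_m = 171.695 − y_svg.

Shape 1 is a circle drawn with `<circle>`. Its stroke #000000 means engrave at S256, F2622. After flipping Y the toolpath is (93.053,154.326) → (91.138,160.219) → (86.125,163.861) → (79.929,163.861) → (74.916,160.219) → (73.001,154.326) → (74.916,148.433) → (79.929,144.791) → (86.125,144.791) → (91.138,148.433) → (93.053,154.326), returning to the start.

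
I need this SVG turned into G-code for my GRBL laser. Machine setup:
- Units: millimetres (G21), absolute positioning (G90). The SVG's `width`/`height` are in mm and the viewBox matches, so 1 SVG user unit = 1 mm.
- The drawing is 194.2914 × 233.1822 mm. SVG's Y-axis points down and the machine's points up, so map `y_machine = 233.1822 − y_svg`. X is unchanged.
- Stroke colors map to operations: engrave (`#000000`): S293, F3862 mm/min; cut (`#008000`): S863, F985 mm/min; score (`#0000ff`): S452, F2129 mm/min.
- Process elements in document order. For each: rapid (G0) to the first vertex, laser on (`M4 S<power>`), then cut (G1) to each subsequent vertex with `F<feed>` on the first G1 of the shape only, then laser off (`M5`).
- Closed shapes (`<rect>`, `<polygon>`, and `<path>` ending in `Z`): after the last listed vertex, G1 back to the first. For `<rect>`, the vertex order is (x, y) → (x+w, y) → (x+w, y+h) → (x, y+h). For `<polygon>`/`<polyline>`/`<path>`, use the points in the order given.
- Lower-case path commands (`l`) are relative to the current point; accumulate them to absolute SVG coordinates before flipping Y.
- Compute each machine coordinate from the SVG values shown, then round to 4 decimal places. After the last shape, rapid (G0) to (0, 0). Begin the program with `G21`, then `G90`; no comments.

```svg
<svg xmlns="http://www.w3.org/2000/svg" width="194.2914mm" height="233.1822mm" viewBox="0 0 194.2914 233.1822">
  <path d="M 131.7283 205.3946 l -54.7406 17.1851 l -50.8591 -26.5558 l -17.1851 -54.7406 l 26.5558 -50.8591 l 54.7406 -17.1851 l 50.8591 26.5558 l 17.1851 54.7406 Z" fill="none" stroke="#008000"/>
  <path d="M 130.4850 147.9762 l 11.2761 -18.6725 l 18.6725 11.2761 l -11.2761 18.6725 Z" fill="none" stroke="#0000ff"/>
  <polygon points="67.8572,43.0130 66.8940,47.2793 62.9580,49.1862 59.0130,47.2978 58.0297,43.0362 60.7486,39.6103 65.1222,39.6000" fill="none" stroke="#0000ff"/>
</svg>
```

viewBox `0 0 194.2914 233.1822` with mm width/height → 1 unit = 1 mm. Flip: y_m = 233.1822 − y_svg.

**Shape 1** — `<path>` regular polygon, stroke `#008000` → cut (S863, F985). Machine vertices: (131.7283,27.7876) → (76.9877,10.6025) → (26.1286,37.1583) → (8.9435,91.8989) → (35.4993,142.7580) → (90.2399,159.9431) → (141.0990,133.3873) → (158.2841,78.6467) → (131.7283,27.7876). Closed: final G1 returns to the first vertex.

**Shape 2** — `<path>` regular polygon, stroke `#0000ff` → score (S452, F2129). Machine vertices: (130.4850,85.2060) → (141.7611,103.8785) → (160.4336,92.6024) → (149.1575,73.9299) → (130.4850,85.2060). Closed: final G1 returns to the first vertex.

**Shape 3** — `<polygon>` regular polygon, stroke `#0000ff` → score (S452, F2129). Machine vertices: (67.8572,190.1692) → (66.8940,185.9029) → (62.9580,183.9960) → (59.0130,185.8844) → (58.0297,190.1460) → (60.7486,193.5719) → (65.1222,193.5822) → (67.8572,190.1692). Closed: final G1 returns to the first vertex.

G21
G90
G0 X131.7283 Y27.7876
M4 S863
G1 X76.9877 Y10.6025 F985
G1 X26.1286 Y37.1583
G1 X8.9435 Y91.8989
G1 X35.4993 Y142.7580
G1 X90.2399 Y159.9431
G1 X141.0990 Y133.3873
G1 X158.2841 Y78.6467
G1 X131.7283 Y27.7876
M5
G0 X130.4850 Y85.2060
M4 S452
G1 X141.7611 Y103.8785 F2129
G1 X160.4336 Y92.6024
G1 X149.1575 Y73.9299
G1 X130.4850 Y85.2060
M5
G0 X67.8572 Y190.1692
M4 S452
G1 X66.8940 Y185.9029 F2129
G1 X62.9580 Y183.9960
G1 X59.0130 Y185.8844
G1 X58.0297 Y190.1460
G1 X60.7486 Y193.5719
G1 X65.1222 Y193.5822
G1 X67.8572 Y190.1692
M5
G0 X0.0000 Y0.0000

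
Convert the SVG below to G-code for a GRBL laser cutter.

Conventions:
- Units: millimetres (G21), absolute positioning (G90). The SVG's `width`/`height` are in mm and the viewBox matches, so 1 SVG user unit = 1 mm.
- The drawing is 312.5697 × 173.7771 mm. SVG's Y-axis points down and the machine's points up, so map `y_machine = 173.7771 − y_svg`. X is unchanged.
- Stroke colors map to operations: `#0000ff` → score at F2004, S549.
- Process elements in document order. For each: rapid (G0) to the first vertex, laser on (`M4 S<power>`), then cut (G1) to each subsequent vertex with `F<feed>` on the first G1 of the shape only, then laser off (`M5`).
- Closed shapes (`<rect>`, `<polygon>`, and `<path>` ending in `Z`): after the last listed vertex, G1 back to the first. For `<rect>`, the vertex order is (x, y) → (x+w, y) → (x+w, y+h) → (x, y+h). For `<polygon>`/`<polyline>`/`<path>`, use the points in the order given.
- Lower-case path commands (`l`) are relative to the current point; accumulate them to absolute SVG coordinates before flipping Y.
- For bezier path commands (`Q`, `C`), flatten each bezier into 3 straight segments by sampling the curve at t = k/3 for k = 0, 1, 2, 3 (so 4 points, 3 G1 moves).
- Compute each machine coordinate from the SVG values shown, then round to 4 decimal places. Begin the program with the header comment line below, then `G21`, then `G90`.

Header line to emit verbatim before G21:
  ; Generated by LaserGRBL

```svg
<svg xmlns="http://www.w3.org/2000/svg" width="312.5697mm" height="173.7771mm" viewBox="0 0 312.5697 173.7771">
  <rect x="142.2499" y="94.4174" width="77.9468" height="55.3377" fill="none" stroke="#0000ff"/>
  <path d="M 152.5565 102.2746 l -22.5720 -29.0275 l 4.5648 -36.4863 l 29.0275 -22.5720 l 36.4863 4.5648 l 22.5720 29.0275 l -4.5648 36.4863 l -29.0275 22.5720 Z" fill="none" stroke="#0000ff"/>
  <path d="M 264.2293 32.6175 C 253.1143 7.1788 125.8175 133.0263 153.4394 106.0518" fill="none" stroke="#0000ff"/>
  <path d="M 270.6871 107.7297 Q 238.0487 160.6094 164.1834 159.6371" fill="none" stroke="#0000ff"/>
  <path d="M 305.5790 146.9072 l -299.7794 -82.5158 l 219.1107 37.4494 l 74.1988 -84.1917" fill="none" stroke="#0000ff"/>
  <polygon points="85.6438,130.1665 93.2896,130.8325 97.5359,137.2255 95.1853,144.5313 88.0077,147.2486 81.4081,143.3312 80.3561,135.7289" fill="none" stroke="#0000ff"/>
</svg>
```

; Generated by LaserGRBL
G21
G90
G0 X142.2499 Y79.3597
M4 S549
G1 X220.1967 Y79.3597 F2004
G1 X220.1967 Y24.0220
G1 X142.2499 Y24.0220
G1 X142.2499 Y79.3597
M5
G0 X152.5565 Y71.5025
M4 S549
G1 X129.9845 Y100.5300 F2004
G1 X134.5493 Y137.0163
G1 X163.5768 Y159.5883
G1 X200.0631 Y155.0235
G1 X222.6351 Y125.9960
G1 X218.0703 Y89.5097
G1 X189.0428 Y66.9377
G1 X152.5565 Y71.5025
M5
G0 X264.2293 Y141.1596
M4 S549
G1 X224.4278 Y127.4328 F2004
G1 X167.4163 Y80.4282
G1 X153.4394 Y67.7253
M5
G0 X270.6871 Y66.0474
M4 S549
G1 X244.3474 Y36.7778 F2004
G1 X208.8462 Y19.4754
G1 X164.1834 Y14.1400
M5
G0 X305.5790 Y26.8699
M4 S549
G1 X5.7996 Y109.3857 F2004
G1 X224.9103 Y71.9363
G1 X299.1091 Y156.1280
M5
G0 X85.6438 Y43.6106
M4 S549
G1 X93.2896 Y42.9446 F2004
G1 X97.5359 Y36.5516
G1 X95.1853 Y29.2458
G1 X88.0077 Y26.5285
G1 X81.4081 Y30.4459
G1 X80.3561 Y38.0482
G1 X85.6438 Y43.6106
M5

1 u = 1 mm; y_m = 173.7771 − y.

[1] `<rect>` rectangle, #0000ff→score S549 F2004: (142.2499,79.3597) → (220.1967,79.3597) → (220.1967,24.0220) → (142.2499,24.0220) → (142.2499,79.3597) (closed)

[2] `<path>` regular polygon, #0000ff→score S549 F2004: (152.5565,71.5025) → (129.9845,100.5300) → (134.5493,137.0163) → (163.5768,159.5883) → (200.0631,155.0235) → (222.6351,125.9960) → (218.0703,89.5097) → (189.0428,66.9377) → (152.5565,71.5025) (closed)

[3] `<path>` cubic bezier, #0000ff→score S549 F2004: (264.2293,141.1596) → (224.4278,127.4328) → (167.4163,80.4282) → (153.4394,67.7253)

[4] `<path>` quadratic bezier, #0000ff→score S549 F2004: (270.6871,66.0474) → (244.3474,36.7778) → (208.8462,19.4754) → (164.1834,14.1400)

[5] `<path>` open polyline, #0000ff→score S549 F2004: (305.5790,26.8699) → (5.7996,109.3857) → (224.9103,71.9363) → (299.1091,156.1280)

[6] `<polygon>` regular polygon, #0000ff→score S549 F2004: (85.6438,43.6106) → (93.2896,42.9446) → (97.5359,36.5516) → (95.1853,29.2458) → (88.0077,26.5285) → (81.4081,30.4459) → (80.3561,38.0482) → (85.6438,43.6106) (closed)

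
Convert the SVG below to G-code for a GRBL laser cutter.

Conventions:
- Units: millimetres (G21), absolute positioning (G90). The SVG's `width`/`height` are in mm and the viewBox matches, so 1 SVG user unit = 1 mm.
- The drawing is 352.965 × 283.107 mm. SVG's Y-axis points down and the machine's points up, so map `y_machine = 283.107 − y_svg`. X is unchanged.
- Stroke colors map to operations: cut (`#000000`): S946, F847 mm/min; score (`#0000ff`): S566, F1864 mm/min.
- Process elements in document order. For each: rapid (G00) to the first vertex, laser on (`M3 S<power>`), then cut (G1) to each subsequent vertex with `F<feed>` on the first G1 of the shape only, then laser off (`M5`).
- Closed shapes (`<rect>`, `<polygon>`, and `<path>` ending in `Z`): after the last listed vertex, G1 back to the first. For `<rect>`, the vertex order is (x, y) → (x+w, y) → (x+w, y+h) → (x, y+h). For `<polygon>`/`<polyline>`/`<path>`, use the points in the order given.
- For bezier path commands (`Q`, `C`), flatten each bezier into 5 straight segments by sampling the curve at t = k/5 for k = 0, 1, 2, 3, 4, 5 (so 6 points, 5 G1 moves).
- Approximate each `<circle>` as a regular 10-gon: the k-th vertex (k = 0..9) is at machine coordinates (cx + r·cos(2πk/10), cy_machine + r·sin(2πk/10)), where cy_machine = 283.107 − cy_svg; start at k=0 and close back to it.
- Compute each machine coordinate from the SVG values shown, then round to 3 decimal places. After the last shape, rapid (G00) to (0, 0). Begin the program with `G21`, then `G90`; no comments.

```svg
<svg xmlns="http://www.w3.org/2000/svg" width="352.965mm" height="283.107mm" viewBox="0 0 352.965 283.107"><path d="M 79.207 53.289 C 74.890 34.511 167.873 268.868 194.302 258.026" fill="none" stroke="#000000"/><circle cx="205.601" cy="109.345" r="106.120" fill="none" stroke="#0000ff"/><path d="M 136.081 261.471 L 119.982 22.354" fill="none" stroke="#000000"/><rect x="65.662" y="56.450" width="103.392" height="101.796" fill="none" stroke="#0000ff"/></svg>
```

Since the viewBox matches the mm dimensions, user units are millimetres directly. The only transform is the Y-flip y_m = 283.107 − y_svg.

Shape 1 is a cubic bezier drawn with `<path>`. Its stroke #000000 means cut at S946, F847. After flipping Y the toolpath is (79.207,229.818) → (86.982,214.695) → (110.244,162.740) → (141.128,97.873) → (171.769,44.013) → (194.302,25.081).

Shape 2 is a circle drawn with `<circle>`. Its stroke #0000ff means score at S566, F1864. After flipping Y the toolpath is (311.721,173.762) → (291.454,236.138) → (238.394,274.688) → (172.808,274.688) → (119.748,236.138) → (99.481,173.762) → (119.748,111.386) → (172.808,72.836) → (238.394,72.836) → (291.454,111.386) → (311.721,173.762), returning to the start.

Shape 3 is a line segment drawn with `<path>`. Its stroke #000000 means cut at S946, F847. After flipping Y the toolpath is (136.081,21.636) → (119.982,260.753).

Shape 4 is a rectangle drawn with `<rect>`. Its stroke #0000ff means score at S566, F1864. After flipping Y the toolpath is (65.662,226.657) → (169.054,226.657) → (169.054,124.861) → (65.662,124.861) → (65.662,226.657), returning to the start.

G21
G90
G00 X79.207 Y229.818
M3 S946
G1 X86.982 Y214.695 F847
G1 X110.244 Y162.740
G1 X141.128 Y97.873
G1 X171.769 Y44.013
G1 X194.302 Y25.081
M5
G00 X311.721 Y173.762
M3 S566
G1 X291.454 Y236.138 F1864
G1 X238.394 Y274.688
G1 X172.808 Y274.688
G1 X119.748 Y236.138
G1 X99.481 Y173.762
G1 X119.748 Y111.386
G1 X172.808 Y72.836
G1 X238.394 Y72.836
G1 X291.454 Y111.386
G1 X311.721 Y173.762
M5
G00 X136.081 Y21.636
M3 S946
G1 X119.982 Y260.753 F847
M5
G00 X65.662 Y226.657
M3 S566
G1 X169.054 Y226.657 F1864
G1 X169.054 Y124.861
G1 X65.662 Y124.861
G1 X65.662 Y226.657
M5
G00 X0.000 Y0.000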